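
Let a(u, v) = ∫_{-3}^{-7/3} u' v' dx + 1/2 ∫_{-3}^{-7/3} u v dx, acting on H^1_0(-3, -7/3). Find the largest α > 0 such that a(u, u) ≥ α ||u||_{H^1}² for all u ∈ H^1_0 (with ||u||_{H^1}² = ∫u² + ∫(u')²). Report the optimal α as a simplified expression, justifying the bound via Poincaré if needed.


α = (2 + 9*π^2)/(4 + 9*π^2)

Coercivity of a(·,·) on H^1_0(-3, -7/3) means a(u, u) ≥ α ||u||_{H^1}² for every u ∈ H^1_0.
The interval has length L = 2/3, and Poincaré/coercivity depend only on L. Here a(u, u) = ∫(u')² + (1/2)·∫u².
Here 0 < c = 1/2 < 1. The condition a(u,u) ≥ α||u||_{H^1}² reads (1−α)∫(u')² ≥ (α−c)∫u². Any admissible α is ≤ 1 (rapidly oscillating u have ∫u²/∫(u')² → 0), and α = 1 would force 0 ≥ (1−c)∫u², impossible since c < 1; so 1−α > 0. By the sharp Poincaré inequality on H^1_0 of an interval of length L, ∫(u')² ≥ (π/L)²∫u² with equality for the first sine mode sin(π(x−x₀)/L) (x₀ the left endpoint), so the inequality holds for all u iff (1−α)(π/L)² ≥ α − c, i.e. α ≤ ((π/L)² + c)/((π/L)² + 1) = (1 + c(L/π)²)/(1 + (L/π)²). With (π/L)² = 9*π^2/4 and c = 1/2, the largest admissible constant is α = ((π/L)² + c)/((π/L)² + 1).
Simplifying, α = (2 + 9*π^2)/(4 + 9*π^2).


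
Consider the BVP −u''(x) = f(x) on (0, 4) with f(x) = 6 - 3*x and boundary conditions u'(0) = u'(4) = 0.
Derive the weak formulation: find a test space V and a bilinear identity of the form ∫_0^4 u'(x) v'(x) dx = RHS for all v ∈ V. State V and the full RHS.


V = H^1(0, 4) (no boundary constraint on v; u is determined up to an additive constant); weak form: ∫_0^4 u'v' dx = ∫_0^4 (6 - 3*x) v dx for all v ∈ V.

Multiply both sides by a test function v and integrate from 0 to 4:
  ∫_0^4 −u''(x) v(x) dx = ∫_0^4 f(x) v(x) dx.
Integrate the LHS by parts once:
  ∫_0^4 −u'' v dx = −[u'(x) v(x)]_0^4 + ∫_0^4 u'(x) v'(x) dx.
Thus ∫_0^4 u'(x) v'(x) dx = ∫_0^4 f(x) v(x) dx + [u'(x) v(x)]_0^4.
Choose V so that boundary terms are either known or forced to vanish.
u has homogeneous Neumann: u'(0) = u'(4) = 0. So [u' v]_0^4 = 0·v(4) − 0·v(0) = 0 for any v; take V = H^1(0, 4).
Weak formulation: find u (satisfying any essential BC) such that ∫_0^4 u'(x) v'(x) dx = ∫_0^4 f v dx for all v ∈ V (homogeneous Neumann, so boundary terms vanish).
Substituting f(x) = 6 - 3*x, the right-hand side is ∫_0^4 (6 - 3*x) v dx.
Compatibility check (pure Neumann): taking v ≡ 1 ∈ V gives 0 = ∫_0^4 f dx + (0) − (0), i.e. ∫_0^4 f dx must equal u'(0) − u'(4) = 0. Indeed ∫_0^4 (6 - 3*x) dx = 0, so the data are compatible. The solution is then unique only up to an additive constant (fix it e.g. by requiring ∫_0^4 u dx = 0).


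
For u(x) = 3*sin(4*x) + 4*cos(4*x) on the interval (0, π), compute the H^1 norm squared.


||u||_{H^1(0,π)}^2 = 425*π/2

u'(x) = -16*sin(4*x) + 12*cos(4*x).
Expand u² and (u')² and integrate term by term on (0, π), using: for integers n ≥ 1, ∫_0^π sin²(nx) dx = ∫_0^π cos²(nx) dx = π/2; for n ≠ n', ∫_0^π sin(nx)sin(n'x) dx = ∫_0^π cos(nx)cos(n'x) dx = 0; and by product-to-sum, ∫_0^π sin(nx)cos(n'x) dx = ½∫_0^π [sin((n+n')x) + sin((n−n')x)] dx, which is 0 when n+n' is even and 2n/(n²−n'²) when n+n' is odd (it need not vanish on (0, π)).
  u² squared terms: (3)²·∫sin(4x)² dx = 9·π/2 = 9*π/2;  (4)²·∫cos(4x)² dx = 16·π/2 = 8*π.
  u² cross terms: 2·(3)·(4)·∫sin(4x)·cos(4x) dx = 24·(0) = 0.
  So ∫_0^π u² dx = 9*π/2 + 8*π + 0 = 25*π/2.
  (u')² squared terms: (-16)²·∫sin(4x)² dx = 256·π/2 = 128*π;  (12)²·∫cos(4x)² dx = 144·π/2 = 72*π.
  (u')² cross terms: 2·(-16)·(12)·∫sin(4x)·cos(4x) dx = -384·(0) = 0.
  So ∫_0^π (u')² dx = 128*π + 72*π + 0 = 200*π.
||u||_{H^1}^2 = (25*π/2) + (200*π) = 425*π/2.


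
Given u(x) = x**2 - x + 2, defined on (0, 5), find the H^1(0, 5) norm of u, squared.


||u||_{H^1}^2 = 1225/2

The H^1 norm (squared) on an interval (0, L) is
  ||u||_{H^1}^2 = ∫_0^L u(x)^2 dx + ∫_0^L u'(x)^2 dx.
Compute u'(x) = 2*x - 1.
Then u(x)^2 = x**4 - 2*x**3 + 5*x**2 - 4*x + 4 and u'(x)^2 = 4*x**2 - 4*x + 1.
Integrate each monomial from 0 to 5 using ∫_0^5 c·x^n dx = c·5^(n+1)/(n+1):
  ∫_0^5 u(x)^2 dx = ∫_0^5 (x^4 - 2*x^3 + 5*x^2 - 4*x + 4) dx. Term by term:
    ∫_0^5 x^4 dx = 625;  ∫_0^5 -2*x^3 dx = -625/2;  ∫_0^5 5*x^2 dx = 625/3;
    ∫_0^5 -4*x dx = -50;  ∫_0^5 4 dx = 20.
  Sum: 625 − 625/2 + 625/3 − 50 + 20 = 2945/6.
  ∫_0^5 u'(x)^2 dx = ∫_0^5 (4*x^2 - 4*x + 1) dx. Term by term:
    ∫_0^5 4*x^2 dx = 500/3;  ∫_0^5 -4*x dx = -50;  ∫_0^5 1 dx = 5.
  Sum: 500/3 − 50 + 5 = 365/3.
Adding: ||u||_{H^1}^2 = 2945/6 + 365/3 = 1225/2.


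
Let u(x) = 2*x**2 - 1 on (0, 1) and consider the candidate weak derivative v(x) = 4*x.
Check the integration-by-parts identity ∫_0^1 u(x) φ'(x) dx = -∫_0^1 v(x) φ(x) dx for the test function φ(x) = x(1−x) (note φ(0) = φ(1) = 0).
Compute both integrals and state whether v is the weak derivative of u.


LHS = -1/3, RHS = -1/3. Yes, v = u' weakly.

u(x) = 2*x**2 - 1, classical derivative u'(x) = 4*x.
φ(x) = x(1−x), so φ'(x) = 1 - 2*x.
Note φ(0) = φ(1) = 0, so the boundary term u·φ vanishes.
LHS = ∫_0^1 u(x) φ'(x) dx = ∫_0^1 (-4*x^3 + 2*x^2 + 2*x - 1) dx. Term by term:
  ∫_0^1 -4*x^3 dx = -1;  ∫_0^1 2*x^2 dx = 2/3;  ∫_0^1 2*x dx = 1;
  ∫_0^1 -1 dx = -1.
Sum: -1 + 2/3 + 1 − 1 = -1/3.
So LHS = -1/3.
∫_0^1 v(x) φ(x) dx = ∫_0^1 (-4*x^3 + 4*x^2) dx. Term by term:
  ∫_0^1 -4*x^3 dx = -1;  ∫_0^1 4*x^2 dx = 4/3.
Sum: -1 + 4/3 = 1/3.
So RHS = -∫_0^1 v(x) φ(x) dx = -1/3.
LHS = RHS, so the identity holds for this test φ.
Moreover u is smooth here and v(x) = u'(x) = 4*x pointwise, so the identity holds for every test function. Hence v is the weak derivative of u.


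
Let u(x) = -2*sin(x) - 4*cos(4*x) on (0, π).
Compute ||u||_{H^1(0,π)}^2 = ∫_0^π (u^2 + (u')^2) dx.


||u||_{H^1(0,π)}^2 = -544/15 + 140*π

u'(x) = 16*sin(4*x) - 2*cos(x).
Expand u² and (u')² and integrate term by term on (0, π), using: for integers n ≥ 1, ∫_0^π sin²(nx) dx = ∫_0^π cos²(nx) dx = π/2; for n ≠ n', ∫_0^π sin(nx)sin(n'x) dx = ∫_0^π cos(nx)cos(n'x) dx = 0; and by product-to-sum, ∫_0^π sin(nx)cos(n'x) dx = ½∫_0^π [sin((n+n')x) + sin((n−n')x)] dx, which is 0 when n+n' is even and 2n/(n²−n'²) when n+n' is odd (it need not vanish on (0, π)).
  u² squared terms: (-4)²·∫cos(4x)² dx = 16·π/2 = 8*π;  (-2)²·∫sin(x)² dx = 4·π/2 = 2*π.
  u² cross terms: 2·(-4)·(-2)·∫cos(4x)·sin(x) dx = 16·(-2/15) = -32/15.
  So ∫_0^π u² dx = 8*π + 2*π − 32/15 = -32/15 + 10*π.
  (u')² squared terms: (-2)²·∫cos(x)² dx = 4·π/2 = 2*π;  (16)²·∫sin(4x)² dx = 256·π/2 = 128*π.
  (u')² cross terms: 2·(-2)·(16)·∫cos(x)·sin(4x) dx = -64·(8/15) = -512/15.
  So ∫_0^π (u')² dx = 2*π + 128*π − 512/15 = -512/15 + 130*π.
||u||_{H^1}^2 = (-32/15 + 10*π) + (-512/15 + 130*π) = -544/15 + 140*π.


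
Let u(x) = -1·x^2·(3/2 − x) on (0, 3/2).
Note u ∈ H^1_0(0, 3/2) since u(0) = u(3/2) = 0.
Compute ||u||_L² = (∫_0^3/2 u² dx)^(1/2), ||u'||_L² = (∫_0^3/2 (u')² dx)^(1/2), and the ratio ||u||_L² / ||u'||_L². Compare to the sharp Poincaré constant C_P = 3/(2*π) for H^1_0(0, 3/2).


||u||_L² / ||u'||_L² = 3*sqrt(14)/28 < C_P = 3/(2*π).

u(x) = -1·x^2·(3/2 − x), so u'(x) = 3*x*(x - 1).
u(x) = -1·x^2·(3/2 − x) vanishes at x = 0 and x = 3/2, so u ∈ H^1_0(0, 3/2). Differentiate via the product rule and integrate the resulting polynomials term by term.
  ∫_0^3/2 u² dx = ∫_0^3/2 (x^6 - 3*x^5 + 9*x^4/4) dx. Term by term:
    ∫_0^3/2 x^6 dx = 2187/896;  ∫_0^3/2 -3*x^5 dx = -729/128;  ∫_0^3/2 9*x^4/4 dx = 2187/640.
  Sum: 2187/896 − 729/128 + 2187/640 = 729/4480.
  ∫_0^3/2 (u')² dx = ∫_0^3/2 (9*x^4 - 18*x^3 + 9*x^2) dx. Term by term:
    ∫_0^3/2 9*x^4 dx = 2187/160;  ∫_0^3/2 -18*x^3 dx = -729/32;  ∫_0^3/2 9*x^2 dx = 81/8.
  Sum: 2187/160 − 729/32 + 81/8 = 81/80.
∫_0^3/2 u² dx = 729/4480, so ||u||_L² = 27*sqrt(70)/560.
∫_0^3/2 (u')² dx = 81/80, so ||u'||_L² = 9*sqrt(5)/20.
Ratio ||u||_L² / ||u'||_L² = 3*sqrt(14)/28.
Sharp Poincaré constant on H^1_0(0, 3/2) is C_P = L/π = 3/(2*π), achieved by sin(2*π/3·x).
A polynomial bump cannot attain the sharp Poincaré constant (only the first sine eigenfunction does), so the ratio is strictly less than C_P, consistent with ||u||_L² ≤ C_P ||u'||_L².


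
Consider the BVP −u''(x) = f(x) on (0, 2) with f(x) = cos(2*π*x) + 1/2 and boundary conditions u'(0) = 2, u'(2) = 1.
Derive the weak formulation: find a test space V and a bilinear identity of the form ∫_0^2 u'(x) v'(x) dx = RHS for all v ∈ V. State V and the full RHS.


V = H^1(0, 2) (v unrestricted at boundary; u is determined up to an additive constant); weak form: ∫_0^2 u'v' dx = ∫_0^2 (cos(2*π*x) + 1/2) v dx + v(2) − 2·v(0) for all v ∈ V.

Multiply both sides by a test function v and integrate from 0 to 2:
  ∫_0^2 −u''(x) v(x) dx = ∫_0^2 f(x) v(x) dx.
Integrate the LHS by parts once:
  ∫_0^2 −u'' v dx = −[u'(x) v(x)]_0^2 + ∫_0^2 u'(x) v'(x) dx.
Thus ∫_0^2 u'(x) v'(x) dx = ∫_0^2 f(x) v(x) dx + [u'(x) v(x)]_0^2.
Choose V so that boundary terms are either known or forced to vanish.
u has inhomogeneous Neumann u'(0) = 2, u'(2) = 1. [u' v]_0^2 = (1)·v(2) − (2)·v(0) = v(2) − 2·v(0). Take V = H^1(0, 2); boundary term becomes part of RHS.
Weak formulation: find u (satisfying any essential BC) such that ∫_0^2 u'(x) v'(x) dx = ∫_0^2 f v dx + v(2) − 2·v(0) for all v ∈ V (Neumann data are natural BCs: they enter the RHS as boundary terms).
Substituting f(x) = cos(2*π*x) + 1/2, the right-hand side is ∫_0^2 (cos(2*π*x) + 1/2) v dx + v(2) − 2·v(0).
Compatibility check (pure Neumann): taking v ≡ 1 ∈ V gives 0 = ∫_0^2 f dx + (1) − (2), i.e. ∫_0^2 f dx must equal u'(0) − u'(2) = 1. Indeed ∫_0^2 (cos(2*π*x) + 1/2) dx = 1, so the data are compatible. The solution is then unique only up to an additive constant (fix it e.g. by requiring ∫_0^2 u dx = 0).


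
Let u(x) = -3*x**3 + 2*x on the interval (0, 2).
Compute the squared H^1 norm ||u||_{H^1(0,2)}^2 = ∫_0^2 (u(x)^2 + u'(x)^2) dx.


||u||_{H^1}^2 = 55528/105

The H^1 norm (squared) on an interval (0, L) is
  ||u||_{H^1}^2 = ∫_0^L u(x)^2 dx + ∫_0^L u'(x)^2 dx.
Compute u'(x) = 2 - 9*x**2.
Then u(x)^2 = 9*x**6 - 12*x**4 + 4*x**2 and u'(x)^2 = 81*x**4 - 36*x**2 + 4.
Integrate each monomial from 0 to 2 using ∫_0^2 c·x^n dx = c·2^(n+1)/(n+1):
  ∫_0^2 u(x)^2 dx = ∫_0^2 (9*x^6 - 12*x^4 + 4*x^2) dx. Term by term:
    ∫_0^2 9*x^6 dx = 1152/7;  ∫_0^2 -12*x^4 dx = -384/5;  ∫_0^2 4*x^2 dx = 32/3.
  Sum: 1152/7 − 384/5 + 32/3 = 10336/105.
  ∫_0^2 u'(x)^2 dx = ∫_0^2 (81*x^4 - 36*x^2 + 4) dx. Term by term:
    ∫_0^2 81*x^4 dx = 2592/5;  ∫_0^2 -36*x^2 dx = -96;  ∫_0^2 4 dx = 8.
  Sum: 2592/5 − 96 + 8 = 2152/5.
Adding: ||u||_{H^1}^2 = 10336/105 + 2152/5 = 55528/105.


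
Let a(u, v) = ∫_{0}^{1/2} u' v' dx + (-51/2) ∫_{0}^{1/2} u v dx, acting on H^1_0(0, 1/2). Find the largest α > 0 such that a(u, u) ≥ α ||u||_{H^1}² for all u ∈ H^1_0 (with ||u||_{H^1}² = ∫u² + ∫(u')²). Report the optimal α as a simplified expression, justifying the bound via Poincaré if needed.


α = (-51 + 8*π^2)/(2*(1 + 4*π^2))

Coercivity of a(·,·) on H^1_0(0, 1/2) means a(u, u) ≥ α ||u||_{H^1}² for every u ∈ H^1_0.
The interval has length L = 1/2, and Poincaré/coercivity depend only on L. Here a(u, u) = ∫(u')² + (-51/2)·∫u².
Here c = -51/2 < 0 with |c| < (π/L)² = 4*π^2, so coercivity still holds. The condition a(u,u) ≥ α||u||_{H^1}² reads (1−α)∫(u')² ≥ (α−c)∫u². Any admissible α is ≤ 1 (rapidly oscillating u have ∫u²/∫(u')² → 0), and α = 1 would force 0 ≥ (1−c)∫u², impossible since c < 1; so 1−α > 0. By the sharp Poincaré inequality on H^1_0 of an interval of length L, ∫(u')² ≥ (π/L)²∫u² with equality for the first sine mode sin(π(x−x₀)/L) (x₀ the left endpoint), so the inequality holds for all u iff (1−α)(π/L)² ≥ α − c, i.e. α ≤ ((π/L)² + c)/((π/L)² + 1) = (1 + c(L/π)²)/(1 + (L/π)²). (Direct route, valid since c ≤ 0: Poincaré gives c∫u² ≥ c(L/π)²∫(u')², so a(u,u) ≥ (1 + c(L/π)²)∫(u')², while ||u||_{H^1}² ≤ (1 + (L/π)²)∫(u')²; dividing yields the same α.) With (π/L)² = 4*π^2 and c = -51/2, the largest admissible constant is α = ((π/L)² + c)/((π/L)² + 1).
Simplifying, α = (-51 + 8*π^2)/(2*(1 + 4*π^2)).


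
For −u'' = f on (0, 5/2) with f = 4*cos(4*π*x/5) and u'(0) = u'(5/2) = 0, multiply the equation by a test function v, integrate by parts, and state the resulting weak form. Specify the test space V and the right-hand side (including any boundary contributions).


V = H^1(0, 5/2) (no boundary constraint on v; u is determined up to an additive constant); weak form: ∫_0^5/2 u'v' dx = ∫_0^5/2 (4*cos(4*π*x/5)) v dx for all v ∈ V.

Multiply both sides by a test function v and integrate from 0 to 5/2:
  ∫_0^5/2 −u''(x) v(x) dx = ∫_0^5/2 f(x) v(x) dx.
Integrate the LHS by parts once:
  ∫_0^5/2 −u'' v dx = −[u'(x) v(x)]_0^5/2 + ∫_0^5/2 u'(x) v'(x) dx.
Thus ∫_0^5/2 u'(x) v'(x) dx = ∫_0^5/2 f(x) v(x) dx + [u'(x) v(x)]_0^5/2.
Choose V so that boundary terms are either known or forced to vanish.
u has homogeneous Neumann: u'(0) = u'(5/2) = 0. So [u' v]_0^5/2 = 0·v(5/2) − 0·v(0) = 0 for any v; take V = H^1(0, 5/2).
Weak formulation: find u (satisfying any essential BC) such that ∫_0^5/2 u'(x) v'(x) dx = ∫_0^5/2 f v dx for all v ∈ V (homogeneous Neumann, so boundary terms vanish).
Substituting f(x) = 4*cos(4*π*x/5), the right-hand side is ∫_0^5/2 (4*cos(4*π*x/5)) v dx.
Compatibility check (pure Neumann): taking v ≡ 1 ∈ V gives 0 = ∫_0^5/2 f dx + (0) − (0), i.e. ∫_0^5/2 f dx must equal u'(0) − u'(5/2) = 0. Indeed ∫_0^5/2 (4*cos(4*π*x/5)) dx = 0, so the data are compatible. The solution is then unique only up to an additive constant (fix it e.g. by requiring ∫_0^5/2 u dx = 0).


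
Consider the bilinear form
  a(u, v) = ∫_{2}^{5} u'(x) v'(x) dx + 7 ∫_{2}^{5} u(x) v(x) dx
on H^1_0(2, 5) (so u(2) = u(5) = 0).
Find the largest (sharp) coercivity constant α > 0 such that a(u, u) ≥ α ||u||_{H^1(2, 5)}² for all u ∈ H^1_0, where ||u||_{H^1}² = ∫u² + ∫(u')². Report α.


α = 1

Coercivity of a(·,·) on H^1_0(2, 5) means a(u, u) ≥ α ||u||_{H^1}² for every u ∈ H^1_0.
The interval has length L = 3, and Poincaré/coercivity depend only on L. Here a(u, u) = ∫(u')² + (7)·∫u².
Here c = 7 ≥ 1, so a(u,u) = ∫(u')² + c∫u² ≥ ∫(u')² + ∫u² = ||u||_{H^1}², i.e. α = 1 works. No larger α is possible: a(u,u) ≥ α||u||_{H^1}² means (1−α)∫(u')² ≥ (α−c)∫u², and for the modes u_n = sin(nπ(x−x₀)/L) (x₀ the left endpoint) one has ∫u_n²/∫(u_n')² = (L/(nπ))² → 0, so a(u_n,u_n)/||u_n||_{H^1}² → 1. Hence the optimal constant is α = 1.
Therefore α = 1.


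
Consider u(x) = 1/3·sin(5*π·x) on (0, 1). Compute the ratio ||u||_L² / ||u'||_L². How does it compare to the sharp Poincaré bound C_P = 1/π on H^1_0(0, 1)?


||u||_L² / ||u'||_L² = 1/(5*π) < C_P = 1/π.

u(x) = 1/3·sin(5*π·x), so u'(x) = 5*π*cos(5*π*x)/3.
Writing u(x) = A·sin(kπx/L) with A = 1/3 and k = 5, use ∫_0^L sin²(kπx/L) dx = L/2 and ∫_0^L cos²(kπx/L) dx = L/2.
u² = 1/9·sin²(5*π·x) and (u')² = 25*π^2/9·cos²(5*π·x), and each of sin², cos² integrates to L/2 = 1/2 over (0, 1).
∫_0^1 u² dx = 1/18, so ||u||_L² = sqrt(2)/6.
∫_0^1 (u')² dx = 25*π^2/18, so ||u'||_L² = 5*sqrt(2)*π/6.
Ratio ||u||_L² / ||u'||_L² = 1/(5*π).
Sharp Poincaré constant on H^1_0(0, 1) is C_P = L/π = 1/π, achieved by sin(π·x).
This is the k = 5 harmonic; the ratio L/(kπ) is strictly less than C_P = L/π, consistent with the sharp inequality ||u||_L² ≤ C_P ||u'||_L².


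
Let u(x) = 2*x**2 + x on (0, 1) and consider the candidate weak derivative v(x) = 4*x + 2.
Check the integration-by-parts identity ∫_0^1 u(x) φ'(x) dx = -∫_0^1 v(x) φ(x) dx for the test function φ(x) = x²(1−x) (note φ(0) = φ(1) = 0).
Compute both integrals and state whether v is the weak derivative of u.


LHS = -17/60, RHS = -11/30. No, v is not the weak derivative of u.

u(x) = 2*x**2 + x, classical derivative u'(x) = 4*x + 1.
φ(x) = x²(1−x), so φ'(x) = x*(2 - 3*x).
Note φ(0) = φ(1) = 0, so the boundary term u·φ vanishes.
LHS = ∫_0^1 u(x) φ'(x) dx = ∫_0^1 (-6*x^4 + x^3 + 2*x^2) dx. Term by term:
  ∫_0^1 -6*x^4 dx = -6/5;  ∫_0^1 x^3 dx = 1/4;  ∫_0^1 2*x^2 dx = 2/3.
Sum: -6/5 + 1/4 + 2/3 = -17/60.
So LHS = -17/60.
∫_0^1 v(x) φ(x) dx = ∫_0^1 (-4*x^4 + 2*x^3 + 2*x^2) dx. Term by term:
  ∫_0^1 -4*x^4 dx = -4/5;  ∫_0^1 2*x^3 dx = 1/2;  ∫_0^1 2*x^2 dx = 2/3.
Sum: -4/5 + 1/2 + 2/3 = 11/30.
So RHS = -∫_0^1 v(x) φ(x) dx = -11/30.
LHS − RHS = 1/12 ≠ 0, so the identity fails.
(For a valid weak derivative the identity must hold for EVERY test function, in particular this one. The failure shows v is NOT the weak derivative of u.)
Correct weak derivative would be u'(x) = 4*x + 1.


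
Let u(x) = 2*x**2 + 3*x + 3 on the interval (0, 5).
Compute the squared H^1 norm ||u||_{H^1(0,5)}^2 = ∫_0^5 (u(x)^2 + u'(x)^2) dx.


||u||_{H^1}^2 = 19595/3

The H^1 norm (squared) on an interval (0, L) is
  ||u||_{H^1}^2 = ∫_0^L u(x)^2 dx + ∫_0^L u'(x)^2 dx.
Compute u'(x) = 4*x + 3.
Then u(x)^2 = 4*x**4 + 12*x**3 + 21*x**2 + 18*x + 9 and u'(x)^2 = 16*x**2 + 24*x + 9.
Integrate each monomial from 0 to 5 using ∫_0^5 c·x^n dx = c·5^(n+1)/(n+1):
  ∫_0^5 u(x)^2 dx = ∫_0^5 (4*x^4 + 12*x^3 + 21*x^2 + 18*x + 9) dx. Term by term:
    ∫_0^5 4*x^4 dx = 2500;  ∫_0^5 12*x^3 dx = 1875;  ∫_0^5 21*x^2 dx = 875;
    ∫_0^5 18*x dx = 225;  ∫_0^5 9 dx = 45.
  Sum: 2500 + 1875 + 875 + 225 + 45 = 5520.
  ∫_0^5 u'(x)^2 dx = ∫_0^5 (16*x^2 + 24*x + 9) dx. Term by term:
    ∫_0^5 16*x^2 dx = 2000/3;  ∫_0^5 24*x dx = 300;  ∫_0^5 9 dx = 45.
  Sum: 2000/3 + 300 + 45 = 3035/3.
Adding: ||u||_{H^1}^2 = 5520 + 3035/3 = 19595/3.


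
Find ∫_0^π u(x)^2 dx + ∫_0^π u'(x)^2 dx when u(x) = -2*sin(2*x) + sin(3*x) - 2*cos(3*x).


||u||_{H^1(0,π)}^2 = -64 + 35*π

u'(x) = 6*sin(3*x) - 4*cos(2*x) + 3*cos(3*x).
Expand u² and (u')² and integrate term by term on (0, π), using: for integers n ≥ 1, ∫_0^π sin²(nx) dx = ∫_0^π cos²(nx) dx = π/2; for n ≠ n', ∫_0^π sin(nx)sin(n'x) dx = ∫_0^π cos(nx)cos(n'x) dx = 0; and by product-to-sum, ∫_0^π sin(nx)cos(n'x) dx = ½∫_0^π [sin((n+n')x) + sin((n−n')x)] dx, which is 0 when n+n' is even and 2n/(n²−n'²) when n+n' is odd (it need not vanish on (0, π)).
  u² squared terms: (-2)²·∫cos(3x)² dx = 4·π/2 = 2*π;  (-2)²·∫sin(2x)² dx = 4·π/2 = 2*π;  (1)²·∫sin(3x)² dx = 1·π/2 = π/2.
  u² cross terms: 2·(-2)·(-2)·∫cos(3x)·sin(2x) dx = 8·(-4/5) = -32/5;  2·(-2)·(1)·∫cos(3x)·sin(3x) dx = -4·(0) = 0;  2·(-2)·(1)·∫sin(2x)·sin(3x) dx = -4·(0) = 0.
  So ∫_0^π u² dx = 2*π + 2*π + π/2 − 32/5 + 0 + 0 = -32/5 + 9*π/2.
  (u')² squared terms: (-4)²·∫cos(2x)² dx = 16·π/2 = 8*π;  (3)²·∫cos(3x)² dx = 9·π/2 = 9*π/2;  (6)²·∫sin(3x)² dx = 36·π/2 = 18*π.
  (u')² cross terms: 2·(-4)·(3)·∫cos(2x)·cos(3x) dx = -24·(0) = 0;  2·(-4)·(6)·∫cos(2x)·sin(3x) dx = -48·(6/5) = -288/5;  2·(3)·(6)·∫cos(3x)·sin(3x) dx = 36·(0) = 0.
  So ∫_0^π (u')² dx = 8*π + 9*π/2 + 18*π + 0 − 288/5 + 0 = -288/5 + 61*π/2.
||u||_{H^1}^2 = (-32/5 + 9*π/2) + (-288/5 + 61*π/2) = -64 + 35*π.


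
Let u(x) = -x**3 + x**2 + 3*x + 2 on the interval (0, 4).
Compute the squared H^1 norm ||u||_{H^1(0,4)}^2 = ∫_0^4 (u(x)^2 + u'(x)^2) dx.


||u||_{H^1}^2 = 144596/105

The H^1 norm (squared) on an interval (0, L) is
  ||u||_{H^1}^2 = ∫_0^L u(x)^2 dx + ∫_0^L u'(x)^2 dx.
Compute u'(x) = -3*x**2 + 2*x + 3.
Then u(x)^2 = x**6 - 2*x**5 - 5*x**4 + 2*x**3 + 13*x**2 + 12*x + 4 and u'(x)^2 = 9*x**4 - 12*x**3 - 14*x**2 + 12*x + 9.
Integrate each monomial from 0 to 4 using ∫_0^4 c·x^n dx = c·4^(n+1)/(n+1):
  ∫_0^4 u(x)^2 dx = ∫_0^4 (x^6 - 2*x^5 - 5*x^4 + 2*x^3 + 13*x^2 + 12*x + 4) dx. Term by term:
    ∫_0^4 x^6 dx = 16384/7;  ∫_0^4 -2*x^5 dx = -4096/3;  ∫_0^4 -5*x^4 dx = -1024;
    ∫_0^4 2*x^3 dx = 128;  ∫_0^4 13*x^2 dx = 832/3;  ∫_0^4 12*x dx = 96;
    ∫_0^4 4 dx = 16.
  Sum: 16384/7 − 4096/3 − 1024 + 128 + 832/3 + 96 + 16 = 3280/7.
  ∫_0^4 u'(x)^2 dx = ∫_0^4 (9*x^4 - 12*x^3 - 14*x^2 + 12*x + 9) dx. Term by term:
    ∫_0^4 9*x^4 dx = 9216/5;  ∫_0^4 -12*x^3 dx = -768;  ∫_0^4 -14*x^2 dx = -896/3;
    ∫_0^4 12*x dx = 96;  ∫_0^4 9 dx = 36.
  Sum: 9216/5 − 768 − 896/3 + 96 + 36 = 13628/15.
Adding: ||u||_{H^1}^2 = 3280/7 + 13628/15 = 144596/105.


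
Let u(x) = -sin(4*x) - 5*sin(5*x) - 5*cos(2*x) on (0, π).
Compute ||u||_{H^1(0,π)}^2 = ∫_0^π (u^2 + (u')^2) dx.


||u||_{H^1(0,π)}^2 = 2500/21 + 396*π

u'(x) = 10*sin(2*x) - 4*cos(4*x) - 25*cos(5*x).
Expand u² and (u')² and integrate term by term on (0, π), using: for integers n ≥ 1, ∫_0^π sin²(nx) dx = ∫_0^π cos²(nx) dx = π/2; for n ≠ n', ∫_0^π sin(nx)sin(n'x) dx = ∫_0^π cos(nx)cos(n'x) dx = 0; and by product-to-sum, ∫_0^π sin(nx)cos(n'x) dx = ½∫_0^π [sin((n+n')x) + sin((n−n')x)] dx, which is 0 when n+n' is even and 2n/(n²−n'²) when n+n' is odd (it need not vanish on (0, π)).
  u² squared terms: (-1)²·∫sin(4x)² dx = 1·π/2 = π/2;  (-5)²·∫cos(2x)² dx = 25·π/2 = 25*π/2;  (-5)²·∫sin(5x)² dx = 25·π/2 = 25*π/2.
  u² cross terms: 2·(-1)·(-5)·∫sin(4x)·cos(2x) dx = 10·(0) = 0;  2·(-1)·(-5)·∫sin(4x)·sin(5x) dx = 10·(0) = 0;  2·(-5)·(-5)·∫cos(2x)·sin(5x) dx = 50·(10/21) = 500/21.
  So ∫_0^π u² dx = π/2 + 25*π/2 + 25*π/2 + 0 + 0 + 500/21 = 500/21 + 51*π/2.
  (u')² squared terms: (-25)²·∫cos(5x)² dx = 625·π/2 = 625*π/2;  (-4)²·∫cos(4x)² dx = 16·π/2 = 8*π;  (10)²·∫sin(2x)² dx = 100·π/2 = 50*π.
  (u')² cross terms: 2·(-25)·(-4)·∫cos(5x)·cos(4x) dx = 200·(0) = 0;  2·(-25)·(10)·∫cos(5x)·sin(2x) dx = -500·(-4/21) = 2000/21;  2·(-4)·(10)·∫cos(4x)·sin(2x) dx = -80·(0) = 0.
  So ∫_0^π (u')² dx = 625*π/2 + 8*π + 50*π + 0 + 2000/21 + 0 = 2000/21 + 741*π/2.
||u||_{H^1}^2 = (500/21 + 51*π/2) + (2000/21 + 741*π/2) = 2500/21 + 396*π.


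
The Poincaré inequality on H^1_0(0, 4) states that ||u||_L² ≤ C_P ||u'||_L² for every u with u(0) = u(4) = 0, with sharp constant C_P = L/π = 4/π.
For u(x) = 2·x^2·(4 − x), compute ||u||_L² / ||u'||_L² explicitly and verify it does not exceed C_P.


||u||_L² / ||u'||_L² = 2*sqrt(14)/7 < C_P = 4/π.

u(x) = 2·x^2·(4 − x), so u'(x) = 2*x*(8 - 3*x).
u(x) = 2·x^2·(4 − x) vanishes at x = 0 and x = 4, so u ∈ H^1_0(0, 4). Differentiate via the product rule and integrate the resulting polynomials term by term.
  ∫_0^4 u² dx = ∫_0^4 (4*x^6 - 32*x^5 + 64*x^4) dx. Term by term:
    ∫_0^4 4*x^6 dx = 65536/7;  ∫_0^4 -32*x^5 dx = -65536/3;  ∫_0^4 64*x^4 dx = 65536/5.
  Sum: 65536/7 − 65536/3 + 65536/5 = 65536/105.
  ∫_0^4 (u')² dx = ∫_0^4 (36*x^4 - 192*x^3 + 256*x^2) dx. Term by term:
    ∫_0^4 36*x^4 dx = 36864/5;  ∫_0^4 -192*x^3 dx = -12288;  ∫_0^4 256*x^2 dx = 16384/3.
  Sum: 36864/5 − 12288 + 16384/3 = 8192/15.
∫_0^4 u² dx = 65536/105, so ||u||_L² = 256*sqrt(105)/105.
∫_0^4 (u')² dx = 8192/15, so ||u'||_L² = 64*sqrt(30)/15.
Ratio ||u||_L² / ||u'||_L² = 2*sqrt(14)/7.
Sharp Poincaré constant on H^1_0(0, 4) is C_P = L/π = 4/π, achieved by sin(π/4·x).
A polynomial bump cannot attain the sharp Poincaré constant (only the first sine eigenfunction does), so the ratio is strictly less than C_P, consistent with ||u||_L² ≤ C_P ||u'||_L².


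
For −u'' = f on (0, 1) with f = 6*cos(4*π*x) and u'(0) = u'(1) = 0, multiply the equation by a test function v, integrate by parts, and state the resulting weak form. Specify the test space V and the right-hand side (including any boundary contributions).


V = H^1(0, 1) (no boundary constraint on v; u is determined up to an additive constant); weak form: ∫_0^1 u'v' dx = ∫_0^1 (6*cos(4*π*x)) v dx for all v ∈ V.

Multiply both sides by a test function v and integrate from 0 to 1:
  ∫_0^1 −u''(x) v(x) dx = ∫_0^1 f(x) v(x) dx.
Integrate the LHS by parts once:
  ∫_0^1 −u'' v dx = −[u'(x) v(x)]_0^1 + ∫_0^1 u'(x) v'(x) dx.
Thus ∫_0^1 u'(x) v'(x) dx = ∫_0^1 f(x) v(x) dx + [u'(x) v(x)]_0^1.
Choose V so that boundary terms are either known or forced to vanish.
u has homogeneous Neumann: u'(0) = u'(1) = 0. So [u' v]_0^1 = 0·v(1) − 0·v(0) = 0 for any v; take V = H^1(0, 1).
Weak formulation: find u (satisfying any essential BC) such that ∫_0^1 u'(x) v'(x) dx = ∫_0^1 f v dx for all v ∈ V (homogeneous Neumann, so boundary terms vanish).
Substituting f(x) = 6*cos(4*π*x), the right-hand side is ∫_0^1 (6*cos(4*π*x)) v dx.
Compatibility check (pure Neumann): taking v ≡ 1 ∈ V gives 0 = ∫_0^1 f dx + (0) − (0), i.e. ∫_0^1 f dx must equal u'(0) − u'(1) = 0. Indeed ∫_0^1 (6*cos(4*π*x)) dx = 0, so the data are compatible. The solution is then unique only up to an additive constant (fix it e.g. by requiring ∫_0^1 u dx = 0).


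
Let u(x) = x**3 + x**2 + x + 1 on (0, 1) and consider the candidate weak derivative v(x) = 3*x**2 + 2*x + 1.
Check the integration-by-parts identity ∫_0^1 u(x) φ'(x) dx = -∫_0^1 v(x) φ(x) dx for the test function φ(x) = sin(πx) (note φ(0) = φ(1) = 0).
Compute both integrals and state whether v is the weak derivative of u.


LHS = -7/π + 12/π^3, RHS = -7/π + 12/π^3. Yes, v = u' weakly.

u(x) = x**3 + x**2 + x + 1, classical derivative u'(x) = 3*x**2 + 2*x + 1.
φ(x) = sin(πx), so φ'(x) = π*cos(π*x).
Note φ(0) = φ(1) = 0, so the boundary term u·φ vanishes.
LHS = ∫_0^1 u(x) φ'(x) dx = ∫_0^1 (π*x^3*cos(π*x) + π*x^2*cos(π*x) + π*x*cos(π*x) + π*cos(π*x)) dx. Term by term:
  ∫_0^1 π*cos(π*x) dx = 0;  ∫_0^1 π*x*cos(π*x) dx = -2/π;  ∫_0^1 π*x^2*cos(π*x) dx = -2/π;
  ∫_0^1 π*x^3*cos(π*x) dx = -3/π + 12/π^3.
Sum: 0 − 2/π − 2/π + -3/π + 12/π^3 = -7/π + 12/π^3.
So LHS = -7/π + 12/π^3.
∫_0^1 v(x) φ(x) dx = ∫_0^1 (3*x^2*sin(π*x) + 2*x*sin(π*x) + sin(π*x)) dx. Term by term:
  ∫_0^1 2*x*sin(π*x) dx = 2/π;  ∫_0^1 3*x^2*sin(π*x) dx = -12/π^3 + 3/π;  ∫_0^1 sin(π*x) dx = 2/π.
Sum: 2/π + -12/π^3 + 3/π + 2/π = -12/π^3 + 7/π.
So RHS = -∫_0^1 v(x) φ(x) dx = -7/π + 12/π^3.
LHS = RHS, so the identity holds for this test φ.
Moreover u is smooth here and v(x) = u'(x) = 3*x**2 + 2*x + 1 pointwise, so the identity holds for every test function. Hence v is the weak derivative of u.


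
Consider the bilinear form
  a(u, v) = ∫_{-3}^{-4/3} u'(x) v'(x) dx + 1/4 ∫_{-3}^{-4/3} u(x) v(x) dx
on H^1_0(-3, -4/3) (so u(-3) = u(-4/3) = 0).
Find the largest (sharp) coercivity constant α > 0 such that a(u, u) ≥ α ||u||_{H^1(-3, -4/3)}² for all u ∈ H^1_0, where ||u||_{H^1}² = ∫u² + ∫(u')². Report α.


α = (25 + 36*π^2)/(4*(25 + 9*π^2))

Coercivity of a(·,·) on H^1_0(-3, -4/3) means a(u, u) ≥ α ||u||_{H^1}² for every u ∈ H^1_0.
The interval has length L = 5/3, and Poincaré/coercivity depend only on L. Here a(u, u) = ∫(u')² + (1/4)·∫u².
Here 0 < c = 1/4 < 1. The condition a(u,u) ≥ α||u||_{H^1}² reads (1−α)∫(u')² ≥ (α−c)∫u². Any admissible α is ≤ 1 (rapidly oscillating u have ∫u²/∫(u')² → 0), and α = 1 would force 0 ≥ (1−c)∫u², impossible since c < 1; so 1−α > 0. By the sharp Poincaré inequality on H^1_0 of an interval of length L, ∫(u')² ≥ (π/L)²∫u² with equality for the first sine mode sin(π(x−x₀)/L) (x₀ the left endpoint), so the inequality holds for all u iff (1−α)(π/L)² ≥ α − c, i.e. α ≤ ((π/L)² + c)/((π/L)² + 1) = (1 + c(L/π)²)/(1 + (L/π)²). With (π/L)² = 9*π^2/25 and c = 1/4, the largest admissible constant is α = ((π/L)² + c)/((π/L)² + 1).
Simplifying, α = (25 + 36*π^2)/(4*(25 + 9*π^2)).


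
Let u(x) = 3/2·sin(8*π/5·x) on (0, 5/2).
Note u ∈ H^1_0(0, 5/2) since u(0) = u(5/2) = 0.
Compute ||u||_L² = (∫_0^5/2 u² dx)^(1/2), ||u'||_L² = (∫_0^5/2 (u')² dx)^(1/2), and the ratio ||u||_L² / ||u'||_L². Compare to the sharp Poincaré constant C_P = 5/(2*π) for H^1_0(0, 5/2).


||u||_L² / ||u'||_L² = 5/(8*π) < C_P = 5/(2*π).

u(x) = 3/2·sin(8*π/5·x), so u'(x) = 12*π*cos(8*π*x/5)/5.
Writing u(x) = A·sin(kπx/L) with A = 3/2 and k = 4, use ∫_0^L sin²(kπx/L) dx = L/2 and ∫_0^L cos²(kπx/L) dx = L/2.
u² = 9/4·sin²(8*π/5·x) and (u')² = 144*π^2/25·cos²(8*π/5·x), and each of sin², cos² integrates to L/2 = 5/4 over (0, 5/2).
∫_0^5/2 u² dx = 45/16, so ||u||_L² = 3*sqrt(5)/4.
∫_0^5/2 (u')² dx = 36*π^2/5, so ||u'||_L² = 6*sqrt(5)*π/5.
Ratio ||u||_L² / ||u'||_L² = 5/(8*π).
Sharp Poincaré constant on H^1_0(0, 5/2) is C_P = L/π = 5/(2*π), achieved by sin(2*π/5·x).
This is the k = 4 harmonic; the ratio L/(kπ) is strictly less than C_P = L/π, consistent with the sharp inequality ||u||_L² ≤ C_P ||u'||_L².


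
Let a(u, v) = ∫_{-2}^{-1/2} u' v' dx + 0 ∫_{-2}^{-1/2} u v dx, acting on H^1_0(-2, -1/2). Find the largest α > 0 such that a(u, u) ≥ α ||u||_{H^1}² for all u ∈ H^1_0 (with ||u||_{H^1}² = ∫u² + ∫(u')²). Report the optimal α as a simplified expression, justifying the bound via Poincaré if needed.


α = 4*π^2/(9 + 4*π^2)

Coercivity of a(·,·) on H^1_0(-2, -1/2) means a(u, u) ≥ α ||u||_{H^1}² for every u ∈ H^1_0.
The interval has length L = 3/2, and Poincaré/coercivity depend only on L. Here a(u, u) = ∫(u')² + (0)·∫u².
Here c = 0, so a(u,u) = ∫(u')² alone. The condition a(u,u) ≥ α||u||_{H^1}² reads (1−α)∫(u')² ≥ (α−c)∫u². Any admissible α is ≤ 1 (rapidly oscillating u have ∫u²/∫(u')² → 0), and α = 1 would force 0 ≥ (1−c)∫u², impossible since c < 1; so 1−α > 0. By the sharp Poincaré inequality on H^1_0 of an interval of length L, ∫(u')² ≥ (π/L)²∫u² with equality for the first sine mode sin(π(x−x₀)/L) (x₀ the left endpoint), so the inequality holds for all u iff (1−α)(π/L)² ≥ α − c, i.e. α ≤ ((π/L)² + c)/((π/L)² + 1) = (1 + c(L/π)²)/(1 + (L/π)²). (Direct route, valid since c ≤ 0: Poincaré gives c∫u² ≥ c(L/π)²∫(u')², so a(u,u) ≥ (1 + c(L/π)²)∫(u')², while ||u||_{H^1}² ≤ (1 + (L/π)²)∫(u')²; dividing yields the same α.) With (π/L)² = 4*π^2/9 and c = 0, the largest admissible constant is α = ((π/L)² + c)/((π/L)² + 1).
Simplifying, α = 4*π^2/(9 + 4*π^2).


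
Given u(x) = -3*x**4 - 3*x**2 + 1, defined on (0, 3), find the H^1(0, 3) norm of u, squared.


||u||_{H^1}^2 = 2719977/35

The H^1 norm (squared) on an interval (0, L) is
  ||u||_{H^1}^2 = ∫_0^L u(x)^2 dx + ∫_0^L u'(x)^2 dx.
Compute u'(x) = -12*x**3 - 6*x.
Then u(x)^2 = 9*x**8 + 18*x**6 + 3*x**4 - 6*x**2 + 1 and u'(x)^2 = 144*x**6 + 144*x**4 + 36*x**2.
Integrate each monomial from 0 to 3 using ∫_0^3 c·x^n dx = c·3^(n+1)/(n+1):
  ∫_0^3 u(x)^2 dx = ∫_0^3 (9*x^8 + 18*x^6 + 3*x^4 - 6*x^2 + 1) dx. Term by term:
    ∫_0^3 9*x^8 dx = 19683;  ∫_0^3 18*x^6 dx = 39366/7;  ∫_0^3 3*x^4 dx = 729/5;
    ∫_0^3 -6*x^2 dx = -54;  ∫_0^3 1 dx = 3.
  Sum: 19683 + 39366/7 + 729/5 − 54 + 3 = 889053/35.
  ∫_0^3 u'(x)^2 dx = ∫_0^3 (144*x^6 + 144*x^4 + 36*x^2) dx. Term by term:
    ∫_0^3 144*x^6 dx = 314928/7;  ∫_0^3 144*x^4 dx = 34992/5;  ∫_0^3 36*x^2 dx = 324.
  Sum: 314928/7 + 34992/5 + 324 = 1830924/35.
Adding: ||u||_{H^1}^2 = 889053/35 + 1830924/35 = 2719977/35.


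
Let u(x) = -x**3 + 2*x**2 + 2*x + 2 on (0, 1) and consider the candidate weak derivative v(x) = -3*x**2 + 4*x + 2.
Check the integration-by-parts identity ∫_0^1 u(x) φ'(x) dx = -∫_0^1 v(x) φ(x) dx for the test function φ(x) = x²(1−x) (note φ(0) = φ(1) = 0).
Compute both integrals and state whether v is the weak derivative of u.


LHS = -4/15, RHS = -4/15. Yes, v = u' weakly.

u(x) = -x**3 + 2*x**2 + 2*x + 2, classical derivative u'(x) = -3*x**2 + 4*x + 2.
φ(x) = x²(1−x), so φ'(x) = x*(2 - 3*x).
Note φ(0) = φ(1) = 0, so the boundary term u·φ vanishes.
LHS = ∫_0^1 u(x) φ'(x) dx = ∫_0^1 (3*x^5 - 8*x^4 - 2*x^3 - 2*x^2 + 4*x) dx. Term by term:
  ∫_0^1 3*x^5 dx = 1/2;  ∫_0^1 -8*x^4 dx = -8/5;  ∫_0^1 -2*x^3 dx = -1/2;
  ∫_0^1 -2*x^2 dx = -2/3;  ∫_0^1 4*x dx = 2.
Sum: 1/2 − 8/5 − 1/2 − 2/3 + 2 = -4/15.
So LHS = -4/15.
∫_0^1 v(x) φ(x) dx = ∫_0^1 (3*x^5 - 7*x^4 + 2*x^3 + 2*x^2) dx. Term by term:
  ∫_0^1 3*x^5 dx = 1/2;  ∫_0^1 -7*x^4 dx = -7/5;  ∫_0^1 2*x^3 dx = 1/2;
  ∫_0^1 2*x^2 dx = 2/3.
Sum: 1/2 − 7/5 + 1/2 + 2/3 = 4/15.
So RHS = -∫_0^1 v(x) φ(x) dx = -4/15.
LHS = RHS, so the identity holds for this test φ.
Moreover u is smooth here and v(x) = u'(x) = -3*x**2 + 4*x + 2 pointwise, so the identity holds for every test function. Hence v is the weak derivative of u.


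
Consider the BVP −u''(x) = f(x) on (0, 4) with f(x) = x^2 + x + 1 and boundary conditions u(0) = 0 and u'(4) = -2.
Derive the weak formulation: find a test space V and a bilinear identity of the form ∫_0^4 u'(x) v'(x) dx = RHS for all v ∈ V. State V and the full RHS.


V = {v ∈ H^1(0, 4) : v(0) = 0} (test functions vanish at x = 0 where u is specified); weak form: ∫_0^4 u'v' dx = ∫_0^4 (x^2 + x + 1) v dx − 2·v(4) for all v ∈ V.

Multiply both sides by a test function v and integrate from 0 to 4:
  ∫_0^4 −u''(x) v(x) dx = ∫_0^4 f(x) v(x) dx.
Integrate the LHS by parts once:
  ∫_0^4 −u'' v dx = −[u'(x) v(x)]_0^4 + ∫_0^4 u'(x) v'(x) dx.
Thus ∫_0^4 u'(x) v'(x) dx = ∫_0^4 f(x) v(x) dx + [u'(x) v(x)]_0^4.
Choose V so that boundary terms are either known or forced to vanish.
Mixed BC: u(0) = 0 (Dirichlet) and u'(4) = -2 (Neumann). Define V = {v ∈ H^1(0, 4) : v(0) = 0}. Then [u' v]_0^4 = u'(4)·v(4) − u'(0)·0 = − 2·v(4).
Weak formulation: find u (satisfying any essential BC) such that ∫_0^4 u'(x) v'(x) dx = ∫_0^4 f v dx − 2·v(4) for all v ∈ V (Dirichlet at 0 absorbed into V; Neumann datum at x = 4 contributes the boundary term).
Substituting f(x) = x^2 + x + 1, the right-hand side is ∫_0^4 (x^2 + x + 1) v dx − 2·v(4).


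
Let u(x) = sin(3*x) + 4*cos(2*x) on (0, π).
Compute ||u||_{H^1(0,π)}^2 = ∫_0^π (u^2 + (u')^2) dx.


||u||_{H^1(0,π)}^2 = 48 + 45*π

u'(x) = -8*sin(2*x) + 3*cos(3*x).
Expand u² and (u')² and integrate term by term on (0, π), using: for integers n ≥ 1, ∫_0^π sin²(nx) dx = ∫_0^π cos²(nx) dx = π/2; for n ≠ n', ∫_0^π sin(nx)sin(n'x) dx = ∫_0^π cos(nx)cos(n'x) dx = 0; and by product-to-sum, ∫_0^π sin(nx)cos(n'x) dx = ½∫_0^π [sin((n+n')x) + sin((n−n')x)] dx, which is 0 when n+n' is even and 2n/(n²−n'²) when n+n' is odd (it need not vanish on (0, π)).
  u² squared terms: (4)²·∫cos(2x)² dx = 16·π/2 = 8*π;  (1)²·∫sin(3x)² dx = 1·π/2 = π/2.
  u² cross terms: 2·(4)·(1)·∫cos(2x)·sin(3x) dx = 8·(6/5) = 48/5.
  So ∫_0^π u² dx = 8*π + π/2 + 48/5 = 48/5 + 17*π/2.
  (u')² squared terms: (-8)²·∫sin(2x)² dx = 64·π/2 = 32*π;  (3)²·∫cos(3x)² dx = 9·π/2 = 9*π/2.
  (u')² cross terms: 2·(-8)·(3)·∫sin(2x)·cos(3x) dx = -48·(-4/5) = 192/5.
  So ∫_0^π (u')² dx = 32*π + 9*π/2 + 192/5 = 192/5 + 73*π/2.
||u||_{H^1}^2 = (48/5 + 17*π/2) + (192/5 + 73*π/2) = 48 + 45*π.


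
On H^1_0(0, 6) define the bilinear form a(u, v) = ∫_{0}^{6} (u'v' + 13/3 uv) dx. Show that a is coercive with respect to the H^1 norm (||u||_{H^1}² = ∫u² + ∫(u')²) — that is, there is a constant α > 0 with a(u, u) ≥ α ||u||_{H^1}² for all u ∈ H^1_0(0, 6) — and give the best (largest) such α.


α = 1

Coercivity of a(·,·) on H^1_0(0, 6) means a(u, u) ≥ α ||u||_{H^1}² for every u ∈ H^1_0.
The interval has length L = 6, and Poincaré/coercivity depend only on L. Here a(u, u) = ∫(u')² + (13/3)·∫u².
Here c = 13/3 ≥ 1, so a(u,u) = ∫(u')² + c∫u² ≥ ∫(u')² + ∫u² = ||u||_{H^1}², i.e. α = 1 works. No larger α is possible: a(u,u) ≥ α||u||_{H^1}² means (1−α)∫(u')² ≥ (α−c)∫u², and for the modes u_n = sin(nπ(x−x₀)/L) (x₀ the left endpoint) one has ∫u_n²/∫(u_n')² = (L/(nπ))² → 0, so a(u_n,u_n)/||u_n||_{H^1}² → 1. Hence the optimal constant is α = 1.
Therefore α = 1.


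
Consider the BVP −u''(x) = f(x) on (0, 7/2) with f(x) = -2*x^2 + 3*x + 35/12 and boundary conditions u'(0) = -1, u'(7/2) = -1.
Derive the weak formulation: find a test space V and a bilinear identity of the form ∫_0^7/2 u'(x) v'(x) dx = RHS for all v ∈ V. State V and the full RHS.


V = H^1(0, 7/2) (v unrestricted at boundary; u is determined up to an additive constant); weak form: ∫_0^7/2 u'v' dx = ∫_0^7/2 (-2*x^2 + 3*x + 35/12) v dx − v(7/2) + v(0) for all v ∈ V.

Multiply both sides by a test function v and integrate from 0 to 7/2:
  ∫_0^7/2 −u''(x) v(x) dx = ∫_0^7/2 f(x) v(x) dx.
Integrate the LHS by parts once:
  ∫_0^7/2 −u'' v dx = −[u'(x) v(x)]_0^7/2 + ∫_0^7/2 u'(x) v'(x) dx.
Thus ∫_0^7/2 u'(x) v'(x) dx = ∫_0^7/2 f(x) v(x) dx + [u'(x) v(x)]_0^7/2.
Choose V so that boundary terms are either known or forced to vanish.
u has inhomogeneous Neumann u'(0) = -1, u'(7/2) = -1. [u' v]_0^7/2 = (-1)·v(7/2) − (-1)·v(0) = − v(7/2) + v(0). Take V = H^1(0, 7/2); boundary term becomes part of RHS.
Weak formulation: find u (satisfying any essential BC) such that ∫_0^7/2 u'(x) v'(x) dx = ∫_0^7/2 f v dx − v(7/2) + v(0) for all v ∈ V (Neumann data are natural BCs: they enter the RHS as boundary terms).
Substituting f(x) = -2*x^2 + 3*x + 35/12, the right-hand side is ∫_0^7/2 (-2*x^2 + 3*x + 35/12) v dx − v(7/2) + v(0).
Compatibility check (pure Neumann): taking v ≡ 1 ∈ V gives 0 = ∫_0^7/2 f dx + (-1) − (-1), i.e. ∫_0^7/2 f dx must equal u'(0) − u'(7/2) = 0. Indeed ∫_0^7/2 (-2*x^2 + 3*x + 35/12) dx = 0, so the data are compatible. The solution is then unique only up to an additive constant (fix it e.g. by requiring ∫_0^7/2 u dx = 0).


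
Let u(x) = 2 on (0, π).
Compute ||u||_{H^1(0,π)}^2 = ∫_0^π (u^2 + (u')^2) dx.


||u||_{H^1(0,π)}^2 = 4*π

u'(x) = 0.
Expand u² and (u')² and integrate term by term on (0, π), using: for integers n ≥ 1, ∫_0^π sin²(nx) dx = ∫_0^π cos²(nx) dx = π/2; for n ≠ n', ∫_0^π sin(nx)sin(n'x) dx = ∫_0^π cos(nx)cos(n'x) dx = 0; and by product-to-sum, ∫_0^π sin(nx)cos(n'x) dx = ½∫_0^π [sin((n+n')x) + sin((n−n')x)] dx, which is 0 when n+n' is even and 2n/(n²−n'²) when n+n' is odd (it need not vanish on (0, π)). For the constant mode: ∫_0^π 1 dx = π, ∫_0^π cos(nx) dx = 0, ∫_0^π sin(nx) dx = (1−(−1)^n)/n.
  u² squared terms: (2)²·∫1 dx = 4·π = 4*π.
  So ∫_0^π u² dx = 4*π.
  u' ≡ 0, so ∫_0^π (u')² dx = 0.
||u||_{H^1}^2 = (4*π) + (0) = 4*π.


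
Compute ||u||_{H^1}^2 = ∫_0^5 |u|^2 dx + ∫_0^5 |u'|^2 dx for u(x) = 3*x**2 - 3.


||u||_{H^1}^2 = 6420

The H^1 norm (squared) on an interval (0, L) is
  ||u||_{H^1}^2 = ∫_0^L u(x)^2 dx + ∫_0^L u'(x)^2 dx.
Compute u'(x) = 6*x.
Then u(x)^2 = 9*x**4 - 18*x**2 + 9 and u'(x)^2 = 36*x**2.
Integrate each monomial from 0 to 5 using ∫_0^5 c·x^n dx = c·5^(n+1)/(n+1):
  ∫_0^5 u(x)^2 dx = ∫_0^5 (9*x^4 - 18*x^2 + 9) dx. Term by term:
    ∫_0^5 9*x^4 dx = 5625;  ∫_0^5 -18*x^2 dx = -750;  ∫_0^5 9 dx = 45.
  Sum: 5625 − 750 + 45 = 4920.
  ∫_0^5 u'(x)^2 dx = ∫_0^5 (36*x^2) dx. Term by term:
    ∫_0^5 36*x^2 dx = 1500.
Adding: ||u||_{H^1}^2 = 4920 + 1500 = 6420.


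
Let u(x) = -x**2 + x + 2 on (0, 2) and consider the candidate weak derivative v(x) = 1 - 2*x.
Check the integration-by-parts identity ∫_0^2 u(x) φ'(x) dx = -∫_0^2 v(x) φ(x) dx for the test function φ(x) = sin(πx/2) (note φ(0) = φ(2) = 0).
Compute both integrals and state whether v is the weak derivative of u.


LHS = 4/π, RHS = 4/π. Yes, v = u' weakly.

u(x) = -x**2 + x + 2, classical derivative u'(x) = 1 - 2*x.
φ(x) = sin(πx/2), so φ'(x) = π*cos(π*x/2)/2.
Note φ(0) = φ(2) = 0, so the boundary term u·φ vanishes.
LHS = ∫_0^2 u(x) φ'(x) dx = ∫_0^2 (-π*x^2*cos(π*x/2)/2 + π*x*cos(π*x/2)/2 + π*cos(π*x/2)) dx. Term by term:
  ∫_0^2 π*cos(π*x/2) dx = 0;  ∫_0^2 π*x*cos(π*x/2)/2 dx = -4/π;  ∫_0^2 -π*x^2*cos(π*x/2)/2 dx = 8/π.
Sum: 0 − 4/π + 8/π = 4/π.
So LHS = 4/π.
∫_0^2 v(x) φ(x) dx = ∫_0^2 (-2*x*sin(π*x/2) + sin(π*x/2)) dx. Term by term:
  ∫_0^2 -2*x*sin(π*x/2) dx = -8/π;  ∫_0^2 sin(π*x/2) dx = 4/π.
Sum: -8/π + 4/π = -4/π.
So RHS = -∫_0^2 v(x) φ(x) dx = 4/π.
LHS = RHS, so the identity holds for this test φ.
Moreover u is smooth here and v(x) = u'(x) = 1 - 2*x pointwise, so the identity holds for every test function. Hence v is the weak derivative of u.
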